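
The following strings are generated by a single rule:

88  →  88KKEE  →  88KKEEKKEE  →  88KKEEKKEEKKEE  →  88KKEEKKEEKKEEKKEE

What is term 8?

88KKEEKKEEKKEEKKEEKKEEKKEEKKEE

Every step adds KKEE to the end: s(k+1) = s(k)·KKEE.
From 88KKEEKKEEKKEEKKEE, 3 further steps: 88KKEEKKEEKKEEKKEE → 88KKEEKKEEKKEEKKEEKKEE → 88KKEEKKEEKKEEKKEEKKEEKKEE → (answer).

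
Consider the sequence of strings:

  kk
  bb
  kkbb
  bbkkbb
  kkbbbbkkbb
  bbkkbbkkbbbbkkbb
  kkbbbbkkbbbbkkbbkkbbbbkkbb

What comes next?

This is a Fibonacci-style word recurrence s(k) = s(k−2)·s(k−1): e.g. kk·bb = kkbb.
The next term joins bbkkbbkkbbbbkkbb and kkbbbbkkbbbbkkbbkkbbbbkkbb.

bbkkbbkkbbbbkkbbkkbbbbkkbbbbkkbbkkbbbbkkbb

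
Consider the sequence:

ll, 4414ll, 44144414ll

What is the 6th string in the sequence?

44144414441444144414ll

Each term is the previous one with 4414 prepended.
From 44144414ll, 3 further steps: 44144414ll → 441444144414ll → 4414441444144414ll → (answer).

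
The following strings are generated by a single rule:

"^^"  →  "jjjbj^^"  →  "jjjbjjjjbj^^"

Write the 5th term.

jjjbjjjjbjjjjbjjjjbj^^

Each term is the previous one with jjjbj prepended.
From jjjbjjjjbj^^, 2 further steps: jjjbjjjjbj^^ → jjjbjjjjbjjjjbj^^ → (answer).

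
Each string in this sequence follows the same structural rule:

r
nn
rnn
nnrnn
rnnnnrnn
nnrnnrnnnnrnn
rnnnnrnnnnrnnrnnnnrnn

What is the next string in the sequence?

Each term (from the third on) is the two preceding terms concatenated in order: term 3 = r·nn = rnn.
Continuing: nnrnnrnnnnrnn · rnnnnrnnnnrnnrnnnnrnn gives term 8.

nnrnnrnnnnrnnrnnnnrnnnnrnnrnnnnrnn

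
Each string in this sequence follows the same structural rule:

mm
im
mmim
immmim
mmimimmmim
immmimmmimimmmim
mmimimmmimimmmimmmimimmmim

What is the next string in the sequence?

From term 3 onward, concatenate the second-to-last term with the last: mm·im = mmim, im·mmim = immmim, …
The next term joins immmimmmimimmmim and mmimimmmimimmmimmmimimmmim.

immmimmmimimmmimmmimimmmimimmmimmmimimmmim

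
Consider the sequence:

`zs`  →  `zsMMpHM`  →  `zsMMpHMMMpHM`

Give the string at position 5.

zsMMpHMMMpHMMMpHMMMpHM

The strings grow by a fixed suffix MMpHM each time.
From zsMMpHMMMpHM, 2 further steps: zsMMpHMMMpHM → zsMMpHMMMpHMMMpHM → (answer).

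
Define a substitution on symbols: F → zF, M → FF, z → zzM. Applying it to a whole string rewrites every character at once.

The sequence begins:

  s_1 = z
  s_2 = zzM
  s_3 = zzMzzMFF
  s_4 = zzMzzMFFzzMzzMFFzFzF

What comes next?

Rewriting the 20 symbols of zzMzzMFFzzMzzMFFzFzF one by one yields zzM zzM FF zzM zzM FF zF zF zzM zzM FF zzM zzM FF zF zF zzM zF zzM zF; concatenated:

zzMzzMFFzzMzzMFFzFzFzzMzzMFFzzMzzMFFzFzFzzMzFzzMzF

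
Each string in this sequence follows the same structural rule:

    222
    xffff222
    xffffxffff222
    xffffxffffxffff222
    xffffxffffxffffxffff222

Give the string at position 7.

xffffxffffxffffxffffxffffxffff222

The strings grow by a fixed prefix xffff each time.
From xffffxffffxffffxffff222, 2 further steps: xffffxffffxffffxffff222 → xffffxffffxffffxffffxffff222 → (answer).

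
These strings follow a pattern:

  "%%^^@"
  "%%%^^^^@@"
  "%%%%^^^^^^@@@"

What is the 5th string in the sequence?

Reading off run lengths: % runs 2, 3, 4; ^ runs 2, 4, 6; @ runs 1, 2, 3 — each is linear in n (n = 1, 2, …).
Setting n = 5 gives 6, 10, 5 characters in each block.

%%%%%%^^^^^^^^^^@@@@@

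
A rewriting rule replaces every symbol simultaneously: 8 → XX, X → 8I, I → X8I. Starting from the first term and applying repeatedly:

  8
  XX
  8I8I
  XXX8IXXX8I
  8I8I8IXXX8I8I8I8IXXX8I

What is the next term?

XXX8IXXX8IXXX8I8I8I8IXXX8IXXX8IXXX8IXXX8I8I8I8IXXX8I

Replace each of the 22 characters of 8I8I8IXXX8I8I8I8IXXX8I in place — XX X8I XX X8I XX X8I 8I 8I 8I XX X8I XX X8I XX X8I XX X8I 8I 8I 8I XX X8I — and concatenate.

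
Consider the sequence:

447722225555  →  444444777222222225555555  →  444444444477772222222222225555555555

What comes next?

444444444444447777722222222222222225555555555555

The n-th term is 4n-2 4's then n+1 7's then 4n 2's then 3n+1 5's (n = 1, 2, …).
For the next term, n = 4, so the run lengths are 14, 5, 16, 13.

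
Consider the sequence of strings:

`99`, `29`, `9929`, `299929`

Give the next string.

Each term (from the third on) is the two preceding terms concatenated in order: term 3 = 99·29 = 9929.
So term 5 is 9929·299929.

9929299929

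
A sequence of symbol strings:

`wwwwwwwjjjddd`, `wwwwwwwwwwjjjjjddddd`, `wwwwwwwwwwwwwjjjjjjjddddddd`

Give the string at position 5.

Reading off run lengths: w runs 7, 10, 13; j runs 3, 5, 7; d runs 3, 5, 7 — each is linear in n, where the shown terms are n = 2, 3, 4.
For term 5, n = 6, so the run lengths are 19, 11, 11.

wwwwwwwwwwwwwwwwwwwjjjjjjjjjjjddddddddddd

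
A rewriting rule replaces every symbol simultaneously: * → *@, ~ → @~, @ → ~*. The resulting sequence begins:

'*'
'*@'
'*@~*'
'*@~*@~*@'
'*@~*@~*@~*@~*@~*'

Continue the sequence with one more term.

*@~*@~*@~*@~*@~*@~*@~*@~*@~*@~*@

Applying the rule to each of the 16 symbols of *@~*@~*@~*@~*@~* gives the pieces *@ ~* @~ *@ ~* @~ *@ ~* @~ *@ ~* @~ *@ ~* @~ *@, which concatenate to the answer.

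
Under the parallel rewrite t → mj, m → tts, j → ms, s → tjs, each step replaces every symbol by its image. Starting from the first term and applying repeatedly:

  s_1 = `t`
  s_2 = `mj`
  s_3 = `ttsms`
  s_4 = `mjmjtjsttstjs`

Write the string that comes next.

ttsmsttsmsmjmstjsmjmjtjsmjmstjs

Applying the rule to each of the 13 symbols of mjmjtjsttstjs gives the pieces tts ms tts ms mj ms tjs mj mj tjs mj ms tjs, which concatenate to the answer.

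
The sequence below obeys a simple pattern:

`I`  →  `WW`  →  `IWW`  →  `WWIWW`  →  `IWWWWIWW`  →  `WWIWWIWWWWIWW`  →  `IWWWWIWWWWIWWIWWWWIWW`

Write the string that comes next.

WWIWWIWWWWIWWIWWWWIWWWWIWWIWWWWIWW

Each term (from the third on) is the two preceding terms concatenated in order: term 3 = I·WW = IWW.
Continuing: WWIWWIWWWWIWW · IWWWWIWWWWIWWIWWWWIWW gives term 8.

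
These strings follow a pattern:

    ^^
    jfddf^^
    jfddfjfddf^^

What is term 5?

jfddfjfddfjfddfjfddf^^

Every step adds jfddf at the front: s(k+1) = jfddf·s(k).
From jfddfjfddf^^, 2 further steps: jfddfjfddf^^ → jfddfjfddfjfddf^^ → (answer).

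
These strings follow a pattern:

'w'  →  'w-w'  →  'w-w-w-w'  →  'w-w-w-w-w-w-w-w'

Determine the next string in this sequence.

w-w-w-w-w-w-w-w-w-w-w-w-w-w-w-w

Each string is two copies of the previous one joined by '-'.
One more doubling of w-w-w-w-w-w-w-w gives the answer.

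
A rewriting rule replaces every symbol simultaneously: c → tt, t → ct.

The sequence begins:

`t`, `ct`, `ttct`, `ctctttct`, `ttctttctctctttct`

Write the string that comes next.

Applying the rule to each of the 16 symbols of ttctttctctctttct gives the pieces ct ct tt ct ct ct tt ct tt ct tt ct ct ct tt ct, which concatenate to the answer.

ctctttctctctttctttctttctctctttct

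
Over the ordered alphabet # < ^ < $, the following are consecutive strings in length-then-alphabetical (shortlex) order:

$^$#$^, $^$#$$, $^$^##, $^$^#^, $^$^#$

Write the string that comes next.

Treat $^$^#$ as a base-3 numeral over the given alphabet and add one, carrying through any trailing $'s.

$^$^^#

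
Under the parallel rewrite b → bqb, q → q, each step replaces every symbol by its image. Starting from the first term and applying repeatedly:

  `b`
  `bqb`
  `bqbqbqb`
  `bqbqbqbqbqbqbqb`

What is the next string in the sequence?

Rewriting the 15 symbols of bqbqbqbqbqbqbqb one by one yields bqb q bqb q bqb q bqb q bqb q bqb q bqb q bqb; concatenated:

bqbqbqbqbqbqbqbqbqbqbqbqbqbqbqb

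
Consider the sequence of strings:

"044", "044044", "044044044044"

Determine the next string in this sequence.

Every step duplicates the string.
Doubling 044044044044:

044044044044044044044044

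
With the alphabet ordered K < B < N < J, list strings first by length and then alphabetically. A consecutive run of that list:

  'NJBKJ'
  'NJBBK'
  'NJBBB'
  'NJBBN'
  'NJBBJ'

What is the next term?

NJBNK

Treat NJBBJ as a base-4 numeral over the given alphabet and add one, carrying through any trailing J's.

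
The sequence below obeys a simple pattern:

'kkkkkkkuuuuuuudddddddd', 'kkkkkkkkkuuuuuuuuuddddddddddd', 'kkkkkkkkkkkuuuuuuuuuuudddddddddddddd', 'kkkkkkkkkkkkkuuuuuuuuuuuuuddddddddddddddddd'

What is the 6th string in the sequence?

kkkkkkkkkkkkkkkkkuuuuuuuuuuuuuuuuuddddddddddddddddddddddd

Reading off run lengths: k runs 7, 9, 11, 13; u runs 7, 9, 11, 13; d runs 8, 11, 14, 17 — each is linear in n, where the shown terms are n = 2, 3, 4, 5.
At n = 7 the blocks have lengths 17, 17, 23.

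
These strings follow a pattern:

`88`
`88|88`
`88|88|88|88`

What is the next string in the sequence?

s(k+1) = s(k)·|·s(k) — each term doubles the last with '|' between the halves.
So the next term is two copies of 88|88|88|88 with '|' between the halves.

88|88|88|88|88|88|88|88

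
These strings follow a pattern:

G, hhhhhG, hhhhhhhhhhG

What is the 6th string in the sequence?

hhhhhhhhhhhhhhhhhhhhhhhhhG

Each term is the previous one with hhhhh prepended.
From hhhhhhhhhhG, 3 further steps: hhhhhhhhhhG → hhhhhhhhhhhhhhhG → hhhhhhhhhhhhhhhhhhhhG → (answer).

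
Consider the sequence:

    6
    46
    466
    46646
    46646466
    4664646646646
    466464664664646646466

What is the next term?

4664646646646466464664664646646646

This is a Fibonacci-style word recurrence s(k) = s(k−1)·s(k−2): e.g. 46·6 = 466.
Continuing: 466464664664646646466 · 4664646646646 gives term 8.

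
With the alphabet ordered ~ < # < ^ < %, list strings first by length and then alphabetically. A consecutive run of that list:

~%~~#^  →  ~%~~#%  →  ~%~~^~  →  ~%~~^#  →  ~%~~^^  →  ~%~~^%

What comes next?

~%~~%~

Find the rightmost character of ~%~~^% below %, bump it to the next letter, and reset everything to its right to ~.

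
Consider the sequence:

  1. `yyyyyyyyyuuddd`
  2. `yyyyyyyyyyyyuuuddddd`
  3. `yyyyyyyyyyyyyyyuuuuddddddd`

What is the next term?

Each string has the form y^{3n+3} u^{n} d^{2n-1}, where the shown terms are n = 2, 3, 4.
Setting n = 5 gives 18, 5, 9 characters in each block.

yyyyyyyyyyyyyyyyyyuuuuuddddddddd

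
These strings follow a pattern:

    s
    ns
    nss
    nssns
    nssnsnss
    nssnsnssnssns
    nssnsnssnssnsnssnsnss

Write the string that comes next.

Each term (from the third on) is the previous term followed by the one before it: term 3 = ns·s = nss.
The next term joins nssnsnssnssnsnssnsnss and nssnsnssnssns.

nssnsnssnssnsnssnsnssnssnsnssnssns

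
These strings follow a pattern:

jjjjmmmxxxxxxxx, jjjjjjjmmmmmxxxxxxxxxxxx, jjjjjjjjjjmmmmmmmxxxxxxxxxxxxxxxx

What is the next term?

The n-th term is 3n-2 j's then 2n-1 m's then 4n x's, where the shown terms are n = 2, 3, 4.
Setting n = 5 gives 13, 9, 20 characters in each block.

jjjjjjjjjjjjjmmmmmmmmmxxxxxxxxxxxxxxxxxxxx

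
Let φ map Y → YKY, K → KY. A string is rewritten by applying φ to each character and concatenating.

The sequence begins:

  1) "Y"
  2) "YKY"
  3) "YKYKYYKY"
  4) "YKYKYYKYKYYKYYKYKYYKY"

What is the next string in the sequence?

Applying the rule to each of the 21 symbols of YKYKYYKYKYYKYYKYKYYKY gives the pieces YKY KY YKY KY YKY YKY KY YKY KY YKY YKY KY YKY YKY KY YKY KY YKY YKY KY YKY, which concatenate to the answer.

YKYKYYKYKYYKYYKYKYYKYKYYKYYKYKYYKYYKYKYYKYKYYKYYKYKYYKY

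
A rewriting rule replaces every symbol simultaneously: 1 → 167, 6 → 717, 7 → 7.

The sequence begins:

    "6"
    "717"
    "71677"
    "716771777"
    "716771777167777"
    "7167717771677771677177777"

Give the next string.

71677177716777716771777771677177716777777

φ(7167717771677771677177777) expands symbol-by-symbol to 7 167 717 7 7 167 7 7 7 167 717 7 7 7 7 167 717 7 7 167 7 7 7 7 7; joining the 25 pieces gives the next term.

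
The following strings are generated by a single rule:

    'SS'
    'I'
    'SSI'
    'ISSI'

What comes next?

SSIISSI

From term 3 onward, concatenate the second-to-last term with the last: SS·I = SSI, I·SSI = ISSI, …
So term 5 is SSI·ISSI.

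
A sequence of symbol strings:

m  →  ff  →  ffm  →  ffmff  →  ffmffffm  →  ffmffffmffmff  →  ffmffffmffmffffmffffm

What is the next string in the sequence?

Each term (from the third on) is the previous term followed by the one before it: term 3 = ff·m = ffm.
Continuing: ffmffffmffmffffmffffm · ffmffffmffmff gives term 8.

ffmffffmffmffffmffffmffmffffmffmff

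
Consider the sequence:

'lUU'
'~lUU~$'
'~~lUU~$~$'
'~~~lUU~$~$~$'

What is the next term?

s(k+1) = ~·s(k)·~$, so each term gains ~ as a prefix and ~$ as a suffix.
Applying this once more to ~~~lUU~$~$~$:

~~~~lUU~$~$~$~$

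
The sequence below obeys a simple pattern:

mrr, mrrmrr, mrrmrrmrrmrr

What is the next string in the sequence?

mrrmrrmrrmrrmrrmrrmrrmrr

Every step duplicates the string.
One more doubling of mrrmrrmrrmrr gives the answer.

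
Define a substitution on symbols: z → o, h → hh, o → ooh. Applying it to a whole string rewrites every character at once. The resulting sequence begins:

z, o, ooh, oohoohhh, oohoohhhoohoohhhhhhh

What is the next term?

Rewriting the 20 symbols of oohoohhhoohoohhhhhhh one by one yields ooh ooh hh ooh ooh hh hh hh ooh ooh hh ooh ooh hh hh hh hh hh hh hh; concatenated:

oohoohhhoohoohhhhhhhoohoohhhoohoohhhhhhhhhhhhhhh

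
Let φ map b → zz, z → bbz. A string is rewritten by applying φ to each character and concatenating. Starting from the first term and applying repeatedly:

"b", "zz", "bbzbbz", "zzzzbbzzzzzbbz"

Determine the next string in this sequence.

Rewriting the 14 symbols of zzzzbbzzzzzbbz one by one yields bbz bbz bbz bbz zz zz bbz bbz bbz bbz bbz zz zz bbz; concatenated:

bbzbbzbbzbbzzzzzbbzbbzbbzbbzbbzzzzzbbz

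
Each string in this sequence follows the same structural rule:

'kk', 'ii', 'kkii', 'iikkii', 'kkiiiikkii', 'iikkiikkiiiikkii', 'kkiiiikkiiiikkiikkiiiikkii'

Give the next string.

iikkiikkiiiikkiikkiiiikkiiiikkiikkiiiikkii

This is a Fibonacci-style word recurrence s(k) = s(k−2)·s(k−1): e.g. kk·ii = kkii.
Continuing: iikkiikkiiiikkii · kkiiiikkiiiikkiikkiiiikkii gives term 8.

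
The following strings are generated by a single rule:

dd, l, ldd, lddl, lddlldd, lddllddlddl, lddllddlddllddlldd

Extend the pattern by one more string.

lddllddlddllddllddlddllddlddl

From term 3 onward, concatenate the last term with the second-to-last: l·dd = ldd, ldd·l = lddl, …
The next term joins lddllddlddllddlldd and lddllddlddl.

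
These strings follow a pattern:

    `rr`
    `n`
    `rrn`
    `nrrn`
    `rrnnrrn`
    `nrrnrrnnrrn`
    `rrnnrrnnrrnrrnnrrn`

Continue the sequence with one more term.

From term 3 onward, concatenate the second-to-last term with the last: rr·n = rrn, n·rrn = nrrn, …
So term 8 is nrrnrrnnrrn·rrnnrrnnrrnrrnnrrn.

nrrnrrnnrrnrrnnrrnnrrnrrnnrrn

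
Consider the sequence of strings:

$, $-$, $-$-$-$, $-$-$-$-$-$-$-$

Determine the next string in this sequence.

$-$-$-$-$-$-$-$-$-$-$-$-$-$-$-$

Every step duplicates the string with '-' between the halves.
One more doubling of $-$-$-$-$-$-$-$ gives the answer.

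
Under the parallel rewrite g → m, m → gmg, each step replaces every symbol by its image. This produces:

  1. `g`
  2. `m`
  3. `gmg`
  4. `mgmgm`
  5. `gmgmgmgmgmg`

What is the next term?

Apply φ to gmgmgmgmgmg symbol by symbol: g→m, m→gmg, g→m, m→gmg, g→m, m→gmg, g→m, m→gmg, g→m, m→gmg, g→m; joined: m gmg m gmg m gmg m gmg m gmg m.

mgmgmgmgmgmgmgmgmgmgm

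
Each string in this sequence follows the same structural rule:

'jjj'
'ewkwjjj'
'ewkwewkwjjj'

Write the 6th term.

Every step adds ewkw at the front: s(k+1) = ewkw·s(k).
From ewkwewkwjjj, 3 further steps: ewkwewkwjjj → ewkwewkwewkwjjj → ewkwewkwewkwewkwjjj → (answer).

ewkwewkwewkwewkwewkwjjj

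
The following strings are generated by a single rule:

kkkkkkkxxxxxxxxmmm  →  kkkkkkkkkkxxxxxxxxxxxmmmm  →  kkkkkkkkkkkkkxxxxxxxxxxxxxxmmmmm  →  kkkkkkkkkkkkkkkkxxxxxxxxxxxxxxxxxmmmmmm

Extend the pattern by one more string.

The n-th term is 3n+1 k's then 3n+2 x's then n+1 m's, where the shown terms are n = 2, 3, 4, 5.
Setting n = 6 gives 19, 20, 7 characters in each block.

kkkkkkkkkkkkkkkkkkkxxxxxxxxxxxxxxxxxxxxmmmmmmm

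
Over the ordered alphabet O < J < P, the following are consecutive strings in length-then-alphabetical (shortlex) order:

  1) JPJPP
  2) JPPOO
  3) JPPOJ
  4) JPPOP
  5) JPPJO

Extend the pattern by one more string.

JPPJJ

The successor of JPPJO increments the rightmost position that isn't already P and resets every position after it to O.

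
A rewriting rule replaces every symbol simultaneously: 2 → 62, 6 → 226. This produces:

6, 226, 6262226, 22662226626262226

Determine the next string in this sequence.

Applying the rule to each of the 17 symbols of 22662226626262226 gives the pieces 62 62 226 226 62 62 62 226 226 62 226 62 226 62 62 62 226, which concatenate to the answer.

62622262266262622262266222662226626262226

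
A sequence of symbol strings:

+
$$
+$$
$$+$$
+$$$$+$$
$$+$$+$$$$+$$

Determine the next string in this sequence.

This is a Fibonacci-style word recurrence s(k) = s(k−2)·s(k−1): e.g. +·$$ = +$$.
Continuing: +$$$$+$$ · $$+$$+$$$$+$$ gives term 7.

+$$$$+$$$$+$$+$$$$+$$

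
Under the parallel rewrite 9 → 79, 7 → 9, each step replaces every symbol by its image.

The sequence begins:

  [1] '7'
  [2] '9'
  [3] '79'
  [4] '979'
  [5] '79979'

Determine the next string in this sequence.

Expanding 79979: 7→9, 9→79, 9→79, 7→9, 9→79. Concatenated: 9 79 79 9 79.

97979979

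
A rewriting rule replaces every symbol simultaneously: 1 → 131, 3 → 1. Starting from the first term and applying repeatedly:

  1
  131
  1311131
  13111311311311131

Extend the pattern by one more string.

13111311311311131131113113111311311311131

Applying the rule to each of the 17 symbols of 13111311311311131 gives the pieces 131 1 131 131 131 1 131 131 1 131 131 1 131 131 131 1 131, which concatenate to the answer.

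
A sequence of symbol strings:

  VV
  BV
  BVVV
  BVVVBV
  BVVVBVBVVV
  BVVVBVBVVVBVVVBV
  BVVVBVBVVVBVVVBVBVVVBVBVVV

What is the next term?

BVVVBVBVVVBVVVBVBVVVBVBVVVBVVVBVBVVVBVVVBV

Each term (from the third on) is the previous term followed by the one before it: term 3 = BV·VV = BVVV.
So term 8 is BVVVBVBVVVBVVVBVBVVVBVBVVV·BVVVBVBVVVBVVVBV.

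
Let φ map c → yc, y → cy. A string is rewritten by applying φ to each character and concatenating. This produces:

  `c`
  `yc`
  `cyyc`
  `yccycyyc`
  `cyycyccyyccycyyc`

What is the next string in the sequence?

Applying the rule to each of the 16 symbols of cyycyccyyccycyyc gives the pieces yc cy cy yc cy yc yc cy cy yc yc cy yc cy cy yc, which concatenate to the answer.

yccycyyccyycyccycyycyccyyccycyyc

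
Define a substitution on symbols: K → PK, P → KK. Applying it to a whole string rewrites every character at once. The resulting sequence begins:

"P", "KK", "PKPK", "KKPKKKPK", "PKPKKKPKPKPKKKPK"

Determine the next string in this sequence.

Replace each of the 16 characters of PKPKKKPKPKPKKKPK in place — KK PK KK PK PK PK KK PK KK PK KK PK PK PK KK PK — and concatenate.

KKPKKKPKPKPKKKPKKKPKKKPKPKPKKKPK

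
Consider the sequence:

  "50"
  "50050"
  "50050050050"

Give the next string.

s(k+1) = s(k)·0·s(k) — each term doubles the last with '0' between the halves.
Doubling 50050050050 with '0' between the halves:

50050050050050050050050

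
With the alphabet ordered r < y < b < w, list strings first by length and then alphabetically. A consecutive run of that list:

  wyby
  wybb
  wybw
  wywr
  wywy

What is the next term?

wywb

Treat wywy as a base-4 numeral over the given alphabet and add one, carrying through any trailing w's.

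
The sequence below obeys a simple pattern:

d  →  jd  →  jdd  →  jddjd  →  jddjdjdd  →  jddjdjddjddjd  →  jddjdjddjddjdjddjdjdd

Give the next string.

From term 3 onward, concatenate the last term with the second-to-last: jd·d = jdd, jdd·jd = jddjd, …
The next term joins jddjdjddjddjdjddjdjdd and jddjdjddjddjd.

jddjdjddjddjdjddjdjddjddjdjddjddjd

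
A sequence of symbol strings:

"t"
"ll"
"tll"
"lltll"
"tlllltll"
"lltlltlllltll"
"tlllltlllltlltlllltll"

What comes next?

lltlltlllltlltlllltlllltlltlllltll

This is a Fibonacci-style word recurrence s(k) = s(k−2)·s(k−1): e.g. t·ll = tll.
So term 8 is lltlltlllltll·tlllltlllltlltlllltll.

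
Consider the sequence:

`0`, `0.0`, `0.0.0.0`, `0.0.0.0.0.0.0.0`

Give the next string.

s(k+1) = s(k)·.·s(k) — each term doubles the last with '.' between the halves.
One more doubling of 0.0.0.0.0.0.0.0 gives the answer.

0.0.0.0.0.0.0.0.0.0.0.0.0.0.0.0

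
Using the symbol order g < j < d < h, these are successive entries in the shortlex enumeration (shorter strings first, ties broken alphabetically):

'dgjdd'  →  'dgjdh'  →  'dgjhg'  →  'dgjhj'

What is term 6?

dgjhh

Continuing the enumeration 2 steps past dgjhj: dgjhj → dgjhd → (answer).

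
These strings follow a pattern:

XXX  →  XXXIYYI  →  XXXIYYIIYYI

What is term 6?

XXXIYYIIYYIIYYIIYYIIYYI

Every step adds IYYI to the end: s(k+1) = s(k)·IYYI.
From XXXIYYIIYYI, 3 further steps: XXXIYYIIYYI → XXXIYYIIYYIIYYI → XXXIYYIIYYIIYYIIYYI → (answer).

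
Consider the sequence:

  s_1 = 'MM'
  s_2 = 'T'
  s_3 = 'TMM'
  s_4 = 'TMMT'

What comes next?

TMMTTMM

Each term (from the third on) is the previous term followed by the one before it: term 3 = T·MM = TMM.
The next term joins TMMT and TMM.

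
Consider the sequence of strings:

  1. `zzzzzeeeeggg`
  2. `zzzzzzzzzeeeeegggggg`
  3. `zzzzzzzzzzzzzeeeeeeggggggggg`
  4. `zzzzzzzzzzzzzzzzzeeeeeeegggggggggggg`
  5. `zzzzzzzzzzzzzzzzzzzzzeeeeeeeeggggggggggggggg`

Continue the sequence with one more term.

Term n consists of 4n+1 z's, followed by n+3 e's, followed by 3n g's (n = 1, 2, …).
At n = 6 the blocks have lengths 25, 9, 18.

zzzzzzzzzzzzzzzzzzzzzzzzzeeeeeeeeegggggggggggggggggg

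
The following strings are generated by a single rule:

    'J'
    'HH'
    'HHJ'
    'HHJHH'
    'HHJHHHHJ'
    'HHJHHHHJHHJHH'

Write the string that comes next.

HHJHHHHJHHJHHHHJHHHHJ

Each term (from the third on) is the previous term followed by the one before it: term 3 = HH·J = HHJ.
The next term joins HHJHHHHJHHJHH and HHJHHHHJ.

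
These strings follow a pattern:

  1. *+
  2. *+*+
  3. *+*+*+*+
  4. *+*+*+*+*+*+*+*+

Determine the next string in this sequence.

s(k+1) = s(k)·s(k) — each term doubles the last.
Doubling *+*+*+*+*+*+*+*+:

*+*+*+*+*+*+*+*+*+*+*+*+*+*+*+*+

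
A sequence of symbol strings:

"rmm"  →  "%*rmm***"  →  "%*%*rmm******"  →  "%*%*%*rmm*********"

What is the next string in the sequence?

s(k+1) = %*·s(k)·***, so each term gains %* as a prefix and *** as a suffix.
So the next term is %*·%*%*%*rmm*********·***.

%*%*%*%*rmm************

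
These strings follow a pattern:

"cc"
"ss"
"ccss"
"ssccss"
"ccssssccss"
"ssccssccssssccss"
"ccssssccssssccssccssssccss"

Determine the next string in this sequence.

Each term (from the third on) is the two preceding terms concatenated in order: term 3 = cc·ss = ccss.
Continuing: ssccssccssssccss · ccssssccssssccssccssssccss gives term 8.

ssccssccssssccssccssssccssssccssccssssccss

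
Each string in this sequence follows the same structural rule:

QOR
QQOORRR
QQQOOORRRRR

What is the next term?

QQQQOOOORRRRRRR

Reading off run lengths: Q runs 1, 2, 3; O runs 1, 2, 3; R runs 1, 3, 5 — each is linear in n (n = 1, 2, …).
Setting n = 4 gives 4, 4, 7 characters in each block.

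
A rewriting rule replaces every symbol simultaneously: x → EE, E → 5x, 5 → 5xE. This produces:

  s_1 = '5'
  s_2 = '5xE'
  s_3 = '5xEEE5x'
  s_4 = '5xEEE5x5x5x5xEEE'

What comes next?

Rewriting the 16 symbols of 5xEEE5x5x5x5xEEE one by one yields 5xE EE 5x 5x 5x 5xE EE 5xE EE 5xE EE 5xE EE 5x 5x 5x; concatenated:

5xEEE5x5x5x5xEEE5xEEE5xEEE5xEEE5x5x5x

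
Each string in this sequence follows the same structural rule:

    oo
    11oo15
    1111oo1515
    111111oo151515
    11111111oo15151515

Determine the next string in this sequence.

Every step adds 11 to the front and 15 to the end of the previous string.
One more step from 11111111oo15151515 gives the answer.

1111111111oo1515151515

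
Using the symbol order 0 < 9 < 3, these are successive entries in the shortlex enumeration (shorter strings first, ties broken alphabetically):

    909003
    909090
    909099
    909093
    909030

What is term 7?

Advancing 2 positions from 909030 through 909030 → 909039 reaches term 7.

909033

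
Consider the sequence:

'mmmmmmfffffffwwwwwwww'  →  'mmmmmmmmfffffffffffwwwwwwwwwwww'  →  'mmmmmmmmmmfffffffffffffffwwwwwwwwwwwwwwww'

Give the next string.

Reading off run lengths: m runs 6, 8, 10; f runs 7, 11, 15; w runs 8, 12, 16 — each is linear in n, where the shown terms are n = 2, 3, 4.
For the next term, n = 5, so the run lengths are 12, 19, 20.

mmmmmmmmmmmmfffffffffffffffffffwwwwwwwwwwwwwwwwwwww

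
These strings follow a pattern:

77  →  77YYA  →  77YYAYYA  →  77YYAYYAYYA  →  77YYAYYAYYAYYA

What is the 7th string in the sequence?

77YYAYYAYYAYYAYYAYYA

Each term is the previous one with YYA appended.
From 77YYAYYAYYAYYA, 2 further steps: 77YYAYYAYYAYYA → 77YYAYYAYYAYYAYYA → (answer).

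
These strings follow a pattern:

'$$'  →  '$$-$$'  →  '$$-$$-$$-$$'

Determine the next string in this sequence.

Every step duplicates the string with '-' between the halves.
Doubling $$-$$-$$-$$ with '-' between the halves:

$$-$$-$$-$$-$$-$$-$$-$$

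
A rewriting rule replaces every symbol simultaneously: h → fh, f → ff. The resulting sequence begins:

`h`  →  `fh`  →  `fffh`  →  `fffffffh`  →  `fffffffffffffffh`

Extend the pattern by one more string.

fffffffffffffffffffffffffffffffh

Replace each of the 16 characters of fffffffffffffffh in place — ff ff ff ff ff ff ff ff ff ff ff ff ff ff ff fh — and concatenate.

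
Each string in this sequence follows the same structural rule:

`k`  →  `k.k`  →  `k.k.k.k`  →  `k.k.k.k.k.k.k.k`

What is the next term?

Every step duplicates the string with '.' between the halves.
So the next term is two copies of k.k.k.k.k.k.k.k with '.' between the halves.

k.k.k.k.k.k.k.k.k.k.k.k.k.k.k.k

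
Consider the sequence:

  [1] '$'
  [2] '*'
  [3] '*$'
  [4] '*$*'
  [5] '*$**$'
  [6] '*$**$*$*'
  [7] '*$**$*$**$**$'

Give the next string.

*$**$*$**$**$*$**$*$*

Each term (from the third on) is the previous term followed by the one before it: term 3 = *·$ = *$.
Continuing: *$**$*$**$**$ · *$**$*$* gives term 8.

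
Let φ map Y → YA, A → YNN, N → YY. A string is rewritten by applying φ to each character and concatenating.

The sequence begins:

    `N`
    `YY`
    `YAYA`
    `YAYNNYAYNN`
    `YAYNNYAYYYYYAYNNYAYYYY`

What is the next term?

Applying the rule to each of the 22 symbols of YAYNNYAYYYYYAYNNYAYYYY gives the pieces YA YNN YA YY YY YA YNN YA YA YA YA YA YNN YA YY YY YA YNN YA YA YA YA, which concatenate to the answer.

YAYNNYAYYYYYAYNNYAYAYAYAYAYNNYAYYYYYAYNNYAYAYAYA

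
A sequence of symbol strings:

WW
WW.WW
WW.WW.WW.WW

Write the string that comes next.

s(k+1) = s(k)·.·s(k) — each term doubles the last with '.' between the halves.
Doubling WW.WW.WW.WW with '.' between the halves:

WW.WW.WW.WW.WW.WW.WW.WW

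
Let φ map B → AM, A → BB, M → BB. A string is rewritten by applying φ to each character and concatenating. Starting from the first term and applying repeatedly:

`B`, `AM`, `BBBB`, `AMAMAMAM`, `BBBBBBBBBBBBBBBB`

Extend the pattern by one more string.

φ(BBBBBBBBBBBBBBBB) expands symbol-by-symbol to AM AM AM AM AM AM AM AM AM AM AM AM AM AM AM AM; joining the 16 pieces gives the next term.

AMAMAMAMAMAMAMAMAMAMAMAMAMAMAMAM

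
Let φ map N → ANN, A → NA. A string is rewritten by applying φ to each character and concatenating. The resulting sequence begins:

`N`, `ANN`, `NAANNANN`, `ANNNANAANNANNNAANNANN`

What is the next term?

Applying the rule to each of the 21 symbols of ANNNANAANNANNNAANNANN gives the pieces NA ANN ANN ANN NA ANN NA NA ANN ANN NA ANN ANN ANN NA NA ANN ANN NA ANN ANN, which concatenate to the answer.

NAANNANNANNNAANNNANAANNANNNAANNANNANNNANAANNANNNAANNANN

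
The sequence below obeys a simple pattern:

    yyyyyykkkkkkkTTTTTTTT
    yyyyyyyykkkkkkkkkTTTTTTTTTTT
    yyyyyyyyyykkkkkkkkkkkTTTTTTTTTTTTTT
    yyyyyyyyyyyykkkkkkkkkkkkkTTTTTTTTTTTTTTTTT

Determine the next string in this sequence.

yyyyyyyyyyyyyykkkkkkkkkkkkkkkTTTTTTTTTTTTTTTTTTTT

The n-th term is 2n y's then 2n+1 k's then 3n-1 T's, where the shown terms are n = 3, 4, 5, 6.
For the next term, n = 7, so the run lengths are 14, 15, 20.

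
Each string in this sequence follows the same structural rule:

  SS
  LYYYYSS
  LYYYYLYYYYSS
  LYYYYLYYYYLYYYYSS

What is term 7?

LYYYYLYYYYLYYYYLYYYYLYYYYLYYYYSS

Every step adds LYYYY at the front: s(k+1) = LYYYY·s(k).
From LYYYYLYYYYLYYYYSS, 3 further steps: LYYYYLYYYYLYYYYSS → LYYYYLYYYYLYYYYLYYYYSS → LYYYYLYYYYLYYYYLYYYYLYYYYSS → (answer).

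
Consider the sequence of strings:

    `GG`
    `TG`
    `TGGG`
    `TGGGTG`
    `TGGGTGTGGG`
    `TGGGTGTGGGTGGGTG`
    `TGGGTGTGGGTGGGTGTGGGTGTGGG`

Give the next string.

TGGGTGTGGGTGGGTGTGGGTGTGGGTGGGTGTGGGTGGGTG

Each term (from the third on) is the previous term followed by the one before it: term 3 = TG·GG = TGGG.
The next term joins TGGGTGTGGGTGGGTGTGGGTGTGGG and TGGGTGTGGGTGGGTG.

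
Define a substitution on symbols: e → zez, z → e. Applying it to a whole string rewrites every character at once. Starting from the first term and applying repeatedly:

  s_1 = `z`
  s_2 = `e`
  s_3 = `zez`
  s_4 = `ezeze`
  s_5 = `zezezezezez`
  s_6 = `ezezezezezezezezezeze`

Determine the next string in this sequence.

zezezezezezezezezezezezezezezezezezezezezez

φ(ezezezezezezezezezeze) expands symbol-by-symbol to zez e zez e zez e zez e zez e zez e zez e zez e zez e zez e zez; joining the 21 pieces gives the next term.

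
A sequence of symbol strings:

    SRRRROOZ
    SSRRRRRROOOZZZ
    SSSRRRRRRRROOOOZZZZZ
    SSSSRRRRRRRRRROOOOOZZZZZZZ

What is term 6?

SSSSSSRRRRRRRRRRRRRROOOOOOOZZZZZZZZZZZ

Term n consists of n S's, followed by 2n+2 R's, followed by n+1 O's, followed by 2n-1 Z's (n = 1, 2, …).
For term 6, n = 6, so the run lengths are 6, 14, 7, 11.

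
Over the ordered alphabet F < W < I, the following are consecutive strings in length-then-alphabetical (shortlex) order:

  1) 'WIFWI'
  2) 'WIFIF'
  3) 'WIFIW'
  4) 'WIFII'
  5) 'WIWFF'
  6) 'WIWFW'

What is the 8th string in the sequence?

WIWWF

Continuing the enumeration 2 steps past WIWFW: WIWFW → WIWFI → (answer).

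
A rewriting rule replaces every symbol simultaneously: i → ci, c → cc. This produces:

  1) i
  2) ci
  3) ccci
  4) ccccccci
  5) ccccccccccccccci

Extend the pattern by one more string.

ccccccccccccccccccccccccccccccci

Replace each of the 16 characters of ccccccccccccccci in place — cc cc cc cc cc cc cc cc cc cc cc cc cc cc cc ci — and concatenate.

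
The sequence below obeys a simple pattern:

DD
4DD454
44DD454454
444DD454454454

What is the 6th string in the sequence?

s(k+1) = 4·s(k)·454, so each term gains 4 as a prefix and 454 as a suffix.
From 444DD454454454, 2 further steps: 444DD454454454 → 4444DD454454454454 → (answer).

44444DD454454454454454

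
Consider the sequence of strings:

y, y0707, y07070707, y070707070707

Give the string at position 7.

y070707070707070707070707

Each term is the previous one with 0707 appended.
From y070707070707, 3 further steps: y070707070707 → y0707070707070707 → y07070707070707070707 → (answer).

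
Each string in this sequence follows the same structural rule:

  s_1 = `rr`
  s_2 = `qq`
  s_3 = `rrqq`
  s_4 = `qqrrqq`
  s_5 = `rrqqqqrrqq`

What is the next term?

This is a Fibonacci-style word recurrence s(k) = s(k−2)·s(k−1): e.g. rr·qq = rrqq.
Continuing: qqrrqq · rrqqqqrrqq gives term 6.

qqrrqqrrqqqqrrqq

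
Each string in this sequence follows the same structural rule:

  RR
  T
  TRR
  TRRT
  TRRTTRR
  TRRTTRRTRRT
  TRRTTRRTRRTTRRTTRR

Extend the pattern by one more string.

TRRTTRRTRRTTRRTTRRTRRTTRRTRRT

Each term (from the third on) is the previous term followed by the one before it: term 3 = T·RR = TRR.
Continuing: TRRTTRRTRRTTRRTTRR · TRRTTRRTRRT gives term 8.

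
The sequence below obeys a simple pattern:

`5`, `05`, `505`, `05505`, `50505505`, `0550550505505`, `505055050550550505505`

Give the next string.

0550550505505505055050550550505505

Each term (from the third on) is the two preceding terms concatenated in order: term 3 = 5·05 = 505.
So term 8 is 0550550505505·505055050550550505505.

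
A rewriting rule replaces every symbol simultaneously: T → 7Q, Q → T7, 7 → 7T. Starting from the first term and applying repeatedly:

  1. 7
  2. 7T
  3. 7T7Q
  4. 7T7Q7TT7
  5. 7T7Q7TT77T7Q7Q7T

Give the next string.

Rewriting the 16 symbols of 7T7Q7TT77T7Q7Q7T one by one yields 7T 7Q 7T T7 7T 7Q 7Q 7T 7T 7Q 7T T7 7T T7 7T 7Q; concatenated:

7T7Q7TT77T7Q7Q7T7T7Q7TT77TT77T7Q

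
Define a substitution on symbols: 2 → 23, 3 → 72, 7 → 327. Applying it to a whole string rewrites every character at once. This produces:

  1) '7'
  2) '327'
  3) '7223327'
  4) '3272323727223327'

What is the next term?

φ(3272323727223327) expands symbol-by-symbol to 72 23 327 23 72 23 72 327 23 327 23 23 72 72 23 327; joining the 16 pieces gives the next term.

722332723722372327233272323727223327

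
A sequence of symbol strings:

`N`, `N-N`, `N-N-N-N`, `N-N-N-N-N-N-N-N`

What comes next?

N-N-N-N-N-N-N-N-N-N-N-N-N-N-N-N

Every step duplicates the string with '-' between the halves.
One more doubling of N-N-N-N-N-N-N-N gives the answer.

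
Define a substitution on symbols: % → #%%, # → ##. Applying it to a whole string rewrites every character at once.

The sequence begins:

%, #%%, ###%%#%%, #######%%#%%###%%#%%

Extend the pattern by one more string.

###############%%#%%###%%#%%#######%%#%%###%%#%%

φ(#######%%#%%###%%#%%) expands symbol-by-symbol to ## ## ## ## ## ## ## #%% #%% ## #%% #%% ## ## ## #%% #%% ## #%% #%%; joining the 20 pieces gives the next term.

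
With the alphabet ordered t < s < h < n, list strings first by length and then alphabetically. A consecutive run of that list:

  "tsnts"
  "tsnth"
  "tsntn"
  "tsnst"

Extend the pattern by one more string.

The successor of tsnst increments the rightmost position that isn't already n and resets every position after it to t.

tsnss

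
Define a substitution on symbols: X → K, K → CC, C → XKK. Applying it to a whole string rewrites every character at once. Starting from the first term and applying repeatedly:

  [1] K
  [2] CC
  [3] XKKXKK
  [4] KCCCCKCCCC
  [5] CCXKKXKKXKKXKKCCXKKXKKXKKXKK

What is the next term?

φ(CCXKKXKKXKKXKKCCXKKXKKXKKXKK) expands symbol-by-symbol to XKK XKK K CC CC K CC CC K CC CC K CC CC XKK XKK K CC CC K CC CC K CC CC K CC CC; joining the 28 pieces gives the next term.

XKKXKKKCCCCKCCCCKCCCCKCCCCXKKXKKKCCCCKCCCCKCCCCKCCCC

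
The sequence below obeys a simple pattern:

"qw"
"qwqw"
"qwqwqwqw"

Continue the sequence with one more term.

qwqwqwqwqwqwqwqw

Every step duplicates the string.
One more doubling of qwqwqwqw gives the answer.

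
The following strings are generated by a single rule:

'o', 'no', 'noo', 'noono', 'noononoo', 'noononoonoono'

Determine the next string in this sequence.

Each term (from the third on) is the previous term followed by the one before it: term 3 = no·o = noo.
The next term joins noononoonoono and noononoo.

noononoonoononoononoo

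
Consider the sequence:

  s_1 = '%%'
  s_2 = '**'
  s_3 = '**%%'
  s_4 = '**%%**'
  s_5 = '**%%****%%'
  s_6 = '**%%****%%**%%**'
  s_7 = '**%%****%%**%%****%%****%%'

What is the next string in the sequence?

From term 3 onward, concatenate the last term with the second-to-last: **·%% = **%%, **%%·** = **%%**, …
Continuing: **%%****%%**%%****%%****%% · **%%****%%**%%** gives term 8.

**%%****%%**%%****%%****%%**%%****%%**%%**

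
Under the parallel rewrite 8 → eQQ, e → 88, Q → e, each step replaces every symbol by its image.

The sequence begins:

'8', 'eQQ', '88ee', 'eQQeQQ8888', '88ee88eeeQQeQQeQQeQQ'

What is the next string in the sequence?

Applying the rule to each of the 20 symbols of 88ee88eeeQQeQQeQQeQQ gives the pieces eQQ eQQ 88 88 eQQ eQQ 88 88 88 e e 88 e e 88 e e 88 e e, which concatenate to the answer.

eQQeQQ8888eQQeQQ888888ee88ee88ee88ee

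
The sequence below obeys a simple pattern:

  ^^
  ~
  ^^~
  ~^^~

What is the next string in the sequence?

^^~~^^~

From term 3 onward, concatenate the second-to-last term with the last: ^^·~ = ^^~, ~·^^~ = ~^^~, …
So term 5 is ^^~·~^^~.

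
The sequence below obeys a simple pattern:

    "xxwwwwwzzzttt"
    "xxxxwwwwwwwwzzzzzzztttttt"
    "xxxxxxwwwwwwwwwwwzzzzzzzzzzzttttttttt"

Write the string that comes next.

Reading off run lengths: x runs 2, 4, 6; w runs 5, 8, 11; z runs 3, 7, 11; t runs 3, 6, 9 — each is linear in n (n = 1, 2, …).
For the next term, n = 4, so the run lengths are 8, 14, 15, 12.

xxxxxxxxwwwwwwwwwwwwwwzzzzzzzzzzzzzzztttttttttttt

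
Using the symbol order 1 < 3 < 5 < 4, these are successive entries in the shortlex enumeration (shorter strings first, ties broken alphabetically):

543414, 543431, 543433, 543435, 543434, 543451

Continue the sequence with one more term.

543453

Find the rightmost character of 543451 below 4, bump it to the next letter, and reset everything to its right to 1.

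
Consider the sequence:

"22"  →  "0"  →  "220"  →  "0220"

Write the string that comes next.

2200220

This is a Fibonacci-style word recurrence s(k) = s(k−2)·s(k−1): e.g. 22·0 = 220.
Continuing: 220 · 0220 gives term 5.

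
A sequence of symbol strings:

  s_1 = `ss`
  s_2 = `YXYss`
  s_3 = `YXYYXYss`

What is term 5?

YXYYXYYXYYXYss

The strings grow by a fixed prefix YXY each time.
From YXYYXYss, 2 further steps: YXYYXYss → YXYYXYYXYss → (answer).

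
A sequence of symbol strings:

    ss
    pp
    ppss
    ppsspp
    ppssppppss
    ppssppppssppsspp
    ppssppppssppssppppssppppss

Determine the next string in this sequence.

ppssppppssppssppppssppppssppssppppssppsspp

From term 3 onward, concatenate the last term with the second-to-last: pp·ss = ppss, ppss·pp = ppsspp, …
Continuing: ppssppppssppssppppssppppss · ppssppppssppsspp gives term 8.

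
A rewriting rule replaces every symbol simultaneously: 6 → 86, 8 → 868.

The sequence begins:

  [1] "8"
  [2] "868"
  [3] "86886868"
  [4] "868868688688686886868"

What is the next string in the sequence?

8688686886886868868688688686886886868868688688686886868

Applying the rule to each of the 21 symbols of 868868688688686886868 gives the pieces 868 86 868 868 86 868 86 868 868 86 868 868 86 868 86 868 868 86 868 86 868, which concatenate to the answer.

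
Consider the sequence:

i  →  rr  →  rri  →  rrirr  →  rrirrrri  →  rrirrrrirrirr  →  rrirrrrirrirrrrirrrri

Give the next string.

rrirrrrirrirrrrirrrrirrirrrrirrirr

From term 3 onward, concatenate the last term with the second-to-last: rr·i = rri, rri·rr = rrirr, …
Continuing: rrirrrrirrirrrrirrrri · rrirrrrirrirr gives term 8.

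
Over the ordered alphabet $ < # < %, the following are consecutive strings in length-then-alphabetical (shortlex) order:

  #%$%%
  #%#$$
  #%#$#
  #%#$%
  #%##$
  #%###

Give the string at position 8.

#%#%$

Stepping forward 2 times from #%###: #%### → #%##%, then the target.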